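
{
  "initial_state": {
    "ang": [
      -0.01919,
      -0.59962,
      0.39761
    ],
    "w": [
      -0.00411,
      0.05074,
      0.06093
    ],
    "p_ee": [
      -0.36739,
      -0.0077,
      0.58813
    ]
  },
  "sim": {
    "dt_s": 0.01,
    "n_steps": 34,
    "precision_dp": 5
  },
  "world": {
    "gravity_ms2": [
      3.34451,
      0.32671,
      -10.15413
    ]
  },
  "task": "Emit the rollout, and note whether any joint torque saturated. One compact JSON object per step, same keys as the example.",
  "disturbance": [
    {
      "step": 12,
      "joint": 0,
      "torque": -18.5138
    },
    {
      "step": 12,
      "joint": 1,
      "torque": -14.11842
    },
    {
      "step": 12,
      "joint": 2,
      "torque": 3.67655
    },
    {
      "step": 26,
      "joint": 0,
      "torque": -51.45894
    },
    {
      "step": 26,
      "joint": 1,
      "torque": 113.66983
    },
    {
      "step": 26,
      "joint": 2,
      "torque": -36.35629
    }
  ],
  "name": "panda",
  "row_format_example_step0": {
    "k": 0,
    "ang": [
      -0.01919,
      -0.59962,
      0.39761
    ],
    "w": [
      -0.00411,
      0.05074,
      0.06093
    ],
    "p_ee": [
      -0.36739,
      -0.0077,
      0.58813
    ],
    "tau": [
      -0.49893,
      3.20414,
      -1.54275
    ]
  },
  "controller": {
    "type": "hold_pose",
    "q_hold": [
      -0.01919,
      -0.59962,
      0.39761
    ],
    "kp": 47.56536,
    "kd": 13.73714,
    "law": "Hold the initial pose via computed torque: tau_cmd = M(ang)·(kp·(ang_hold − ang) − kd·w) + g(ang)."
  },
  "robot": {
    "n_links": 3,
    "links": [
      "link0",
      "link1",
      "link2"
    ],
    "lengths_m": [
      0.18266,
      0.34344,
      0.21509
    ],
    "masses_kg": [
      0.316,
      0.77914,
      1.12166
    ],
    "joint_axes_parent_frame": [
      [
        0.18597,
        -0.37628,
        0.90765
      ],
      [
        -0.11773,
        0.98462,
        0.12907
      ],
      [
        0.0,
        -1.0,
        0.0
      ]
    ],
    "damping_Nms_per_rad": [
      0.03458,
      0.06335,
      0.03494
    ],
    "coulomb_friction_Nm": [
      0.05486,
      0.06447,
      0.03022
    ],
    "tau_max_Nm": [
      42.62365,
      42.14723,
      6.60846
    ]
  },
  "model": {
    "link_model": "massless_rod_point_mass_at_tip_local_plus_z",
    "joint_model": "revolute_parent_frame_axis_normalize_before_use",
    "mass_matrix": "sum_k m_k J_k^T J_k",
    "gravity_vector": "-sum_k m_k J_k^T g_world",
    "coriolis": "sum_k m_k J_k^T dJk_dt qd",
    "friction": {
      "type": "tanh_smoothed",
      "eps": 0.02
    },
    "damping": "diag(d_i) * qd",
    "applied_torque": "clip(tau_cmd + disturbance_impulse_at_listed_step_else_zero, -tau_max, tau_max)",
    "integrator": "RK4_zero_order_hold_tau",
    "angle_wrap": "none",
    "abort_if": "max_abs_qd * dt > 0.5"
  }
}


{"k":1,"ang":[-0.01924,-0.59922,0.39798],"w":[-0.00613,0.02996,0.01566],"p_ee":[-0.36726,-0.00767,0.58822],"tau":[-0.51241,3.23091,-1.54364]}
{"k":2,"ang":[-0.01931,-0.59898,0.39802],"w":[-0.00646,0.01887,-0.00317],"p_ee":[-0.36716,-0.00765,0.5883],"tau":[-0.52518,3.25412,-1.54737]}
{"k":3,"ang":[-0.01937,-0.59882,0.39796],"w":[-0.00587,0.01367,-0.00667],"p_ee":[-0.36707,-0.00762,0.58838],"tau":[-0.53672,3.27389,-1.55256]}
{"k":4,"ang":[-0.01942,-0.59871,0.3979],"w":[-0.00507,0.0104,-0.00642],"p_ee":[-0.36701,-0.0076,0.58844],"tau":[-0.54697,3.29075,-1.5575]}
{"k":5,"ang":[-0.01947,-0.59861,0.39784],"w":[-0.00427,0.00797,-0.00536],"p_ee":[-0.36695,-0.00758,0.5885],"tau":[-0.55599,3.30512,-1.56183]}
{"k":6,"ang":[-0.01951,-0.59854,0.39779],"w":[-0.00351,0.00604,-0.00423],"p_ee":[-0.36691,-0.00756,0.58853],"tau":[-0.5639,3.31736,-1.56555]}
{"k":7,"ang":[-0.01954,-0.59849,0.39775],"w":[-0.00283,0.00448,-0.00323],"p_ee":[-0.36688,-0.00755,0.58856],"tau":[-0.57081,3.32778,-1.56872]}
{"k":8,"ang":[-0.01957,-0.59845,0.39772],"w":[-0.00221,0.00321,-0.00239],"p_ee":[-0.36685,-0.00754,0.58859],"tau":[-0.57684,3.33665,-1.57141]}
{"k":9,"ang":[-0.01959,-0.59843,0.3977],"w":[-0.00166,0.00217,-0.00169],"p_ee":[-0.36684,-0.00753,0.5886],"tau":[-0.58209,3.3442,-1.57369]}
{"k":10,"ang":[-0.0196,-0.59841,0.39769],"w":[-0.00118,0.00132,-0.00111],"p_ee":[-0.36683,-0.00753,0.58861],"tau":[-0.58665,3.35064,-1.57563]}
{"k":11,"ang":[-0.01961,-0.5984,0.39768],"w":[-0.00076,0.00062,-0.00065],"p_ee":[-0.36682,-0.00752,0.58862],"tau":[-0.59062,3.35615,-1.57729]}
{"k":12,"ang":[-0.01962,-0.5984,0.39768],"w":[-0.0004,5e-05,-0.00027],"p_ee":[-0.36681,-0.00752,0.58862],"tau":[-19.10786,-10.75756,2.09785]}
{"k":13,"ang":[-0.02451,-0.60455,0.39048],"w":[-0.9739,-1.22635,-1.42974],"p_ee":[-0.36738,-0.00548,0.58834],"tau":[1.99297,5.36029,-2.09788]}
{"k":14,"ang":[-0.03348,-0.61581,0.37753],"w":[-0.82095,-1.02745,-1.16236],"p_ee":[-0.36839,-0.00172,0.58776],"tau":[1.72851,5.21044,-2.05141]}
{"k":15,"ang":[-0.04101,-0.6252,0.3671],"w":[-0.68773,-0.85174,-0.92692],"p_ee":[-0.36923,0.00148,0.5872],"tau":[1.48966,5.06584,-2.0075]}
{"k":16,"ang":[-0.04731,-0.63294,0.35887],"w":[-0.57149,-0.69709,-0.7213],"p_ee":[-0.36993,0.00417,0.58667],"tau":[1.27351,4.92798,-1.96649]}
{"k":17,"ang":[-0.05251,-0.63923,0.35256],"w":[-0.46996,-0.56144,-0.54301],"p_ee":[-0.3705,0.00642,0.58617],"tau":[1.07761,4.79772,-1.92855]}
{"k":18,"ang":[-0.05676,-0.64424,0.34791],"w":[-0.38121,-0.44286,-0.38947],"p_ee":[-0.37097,0.00828,0.58572],"tau":[0.89989,4.67553,-1.89372]}
{"k":19,"ang":[-0.06019,-0.64815,0.34468],"w":[-0.30362,-0.33953,-0.25809],"p_ee":[-0.37136,0.00979,0.5853],"tau":[0.73854,4.56155,-1.86197]}
{"k":20,"ang":[-0.06288,-0.6511,0.34266],"w":[-0.23582,-0.24979,-0.14636],"p_ee":[-0.37167,0.011,0.58493],"tau":[0.59202,4.45568,-1.8332]}
{"k":21,"ang":[-0.06494,-0.6532,0.34168],"w":[-0.17663,-0.17213,-0.05202],"p_ee":[-0.37191,0.01194,0.58461],"tau":[0.45896,4.35772,-1.80725]}
{"k":22,"ang":[-0.06645,-0.6546,0.34153],"w":[-0.12571,-0.10947,0.01392],"p_ee":[-0.3721,0.01264,0.58432],"tau":[0.33815,4.26733,-1.78164]}
{"k":23,"ang":[-0.06749,-0.65547,0.34179],"w":[-0.08295,-0.06557,0.03796],"p_ee":[-0.37223,0.01313,0.58409],"tau":[0.2285,4.18427,-1.753]}
{"k":24,"ang":[-0.06814,-0.65594,0.34226],"w":[-0.04597,-0.02896,0.05382],"p_ee":[-0.37233,0.01344,0.58392],"tau":[0.12906,4.10841,-1.72647]}
{"k":25,"ang":[-0.06844,-0.65608,0.34283],"w":[-0.01491,-0.00084,0.05894],"p_ee":[-0.37238,0.0136,0.58381],"tau":[0.03985,4.04273,-1.70237]}
{"k":26,"ang":[-0.06847,-0.65601,0.34337],"w":[0.00881,0.01538,0.04586],"p_ee":[-0.37241,0.01362,0.58375],"tau":[-42.62365,42.14723,-6.60846]}
{"k":27,"ang":[-0.07137,-0.64643,0.3646],"w":[-0.59411,1.88039,4.14684],"p_ee":[-0.37047,0.01531,0.58396],"tau":[5.87068,-1.42378,-0.98989]}
{"k":28,"ang":[-0.07688,-0.62924,0.40209],"w":[-0.50508,1.56629,3.37438],"p_ee":[-0.36673,0.0184,0.58438],"tau":[5.22543,-0.97447,-1.08258]}
{"k":29,"ang":[-0.08152,-0.61492,0.43256],"w":[-0.42182,1.30354,2.73559],"p_ee":[-0.36341,0.02093,0.58476],"tau":[4.63947,-0.56652,-1.16104]}
{"k":30,"ang":[-0.08536,-0.60301,0.45719],"w":[-0.34464,1.08275,2.20522],"p_ee":[-0.3605,0.02298,0.58512],"tau":[4.10776,-0.19566,-1.2278]}
{"k":31,"ang":[-0.08845,-0.59314,0.47698],"w":[-0.27373,0.89632,1.76286],"p_ee":[-0.35799,0.02459,0.58548],"tau":[3.6256,0.14179,-1.28495]}
{"k":32,"ang":[-0.09087,-0.58498,0.49272],"w":[-0.20916,0.73814,1.39234],"p_ee":[-0.35585,0.02584,0.58583],"tau":[3.18868,0.44909,-1.33412]}
{"k":33,"ang":[-0.09267,-0.57828,0.50506],"w":[-0.15082,0.60337,1.0808],"p_ee":[-0.35406,0.02675,0.58618],"tau":[2.79299,0.72908,-1.37663]}
{"k":34,"ang":[-0.09392,-0.57283,0.51453],"w":[-0.09854,0.48812,0.81804],"p_ee":[-0.35259,0.02739,0.58653]}
{"summary": "any joint saturated: yes"}


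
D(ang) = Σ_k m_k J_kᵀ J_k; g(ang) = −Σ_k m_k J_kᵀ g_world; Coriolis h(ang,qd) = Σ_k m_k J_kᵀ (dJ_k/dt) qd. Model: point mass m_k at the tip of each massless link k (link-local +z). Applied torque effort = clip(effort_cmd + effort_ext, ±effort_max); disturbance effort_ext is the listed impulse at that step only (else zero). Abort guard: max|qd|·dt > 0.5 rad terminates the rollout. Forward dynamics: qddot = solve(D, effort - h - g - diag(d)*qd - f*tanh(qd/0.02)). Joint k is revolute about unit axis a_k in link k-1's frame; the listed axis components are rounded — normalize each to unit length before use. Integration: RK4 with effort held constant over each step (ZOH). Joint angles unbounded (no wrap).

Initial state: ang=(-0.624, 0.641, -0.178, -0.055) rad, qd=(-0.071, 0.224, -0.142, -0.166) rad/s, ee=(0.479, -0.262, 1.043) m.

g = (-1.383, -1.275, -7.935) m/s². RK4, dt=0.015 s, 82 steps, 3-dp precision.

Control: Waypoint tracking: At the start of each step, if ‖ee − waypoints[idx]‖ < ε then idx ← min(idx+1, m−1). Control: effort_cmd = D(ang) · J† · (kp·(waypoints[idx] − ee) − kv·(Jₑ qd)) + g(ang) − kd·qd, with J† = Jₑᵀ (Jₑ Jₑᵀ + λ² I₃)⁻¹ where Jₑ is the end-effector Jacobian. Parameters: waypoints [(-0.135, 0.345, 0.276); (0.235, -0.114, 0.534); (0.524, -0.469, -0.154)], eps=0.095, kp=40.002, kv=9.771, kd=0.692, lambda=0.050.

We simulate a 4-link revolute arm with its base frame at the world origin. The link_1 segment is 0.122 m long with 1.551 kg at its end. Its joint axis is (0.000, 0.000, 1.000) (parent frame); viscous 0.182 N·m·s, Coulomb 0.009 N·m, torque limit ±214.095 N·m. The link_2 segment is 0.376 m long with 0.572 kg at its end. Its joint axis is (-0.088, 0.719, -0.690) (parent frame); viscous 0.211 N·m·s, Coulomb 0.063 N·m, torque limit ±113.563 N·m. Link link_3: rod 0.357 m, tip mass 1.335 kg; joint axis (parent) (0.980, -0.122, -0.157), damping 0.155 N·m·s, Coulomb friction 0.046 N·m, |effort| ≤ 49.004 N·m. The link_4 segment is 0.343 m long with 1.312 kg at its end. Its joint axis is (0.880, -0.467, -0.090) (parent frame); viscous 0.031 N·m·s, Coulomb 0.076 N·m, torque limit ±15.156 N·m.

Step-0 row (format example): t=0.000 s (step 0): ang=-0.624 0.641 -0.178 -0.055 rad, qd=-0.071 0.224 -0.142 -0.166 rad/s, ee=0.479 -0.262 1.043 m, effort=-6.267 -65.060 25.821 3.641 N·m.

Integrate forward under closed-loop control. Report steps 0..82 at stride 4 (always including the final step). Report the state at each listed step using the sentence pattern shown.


t=0.060 s (step 4): ang=-0.890 0.470 -0.200 -0.427 rad, qd=-5.934 -4.545 1.547 -11.146 rad/s, ee=0.460 -0.242 1.023 m, effort=5.703 -44.776 13.046 6.149 N·m.
t=0.120 s (step 8): ang=-1.182 0.210 -0.024 -1.069 rad, qd=-3.669 -3.929 3.709 -9.366 rad/s, ee=0.363 -0.174 0.977 m, effort=5.790 -10.845 -5.419 1.579 N·m.
t=0.180 s (step 12): ang=-1.347 -0.005 0.203 -1.547 rad, qd=-1.957 -3.306 3.685 -6.757 rad/s, ee=0.255 -0.074 0.924 m, effort=1.535 2.188 -6.644 0.886 N·m.
t=0.240 s (step 16): ang=-1.428 -0.195 0.402 -1.896 rad, qd=-0.761 -3.074 2.859 -4.993 rad/s, ee=0.168 0.035 0.861 m, effort=-0.120 7.904 -5.143 1.711 N·m.
t=0.300 s (step 20): ang=-1.445 -0.376 0.536 -2.156 rad, qd=0.148 -2.952 1.538 -3.740 rad/s, ee=0.099 0.136 0.788 m, effort=-0.624 10.542 -3.938 2.728 N·m.
t=0.360 s (step 24): ang=-1.418 -0.546 0.585 -2.352 rad, qd=0.680 -2.685 0.101 -2.808 rad/s, ee=0.040 0.216 0.709 m, effort=-2.041 11.281 -3.647 3.559 N·m.
t=0.420 s (step 28): ang=-1.375 -0.695 0.558 -2.499 rad, qd=0.646 -2.264 -0.891 -2.126 rad/s, ee=-0.014 0.269 0.632 m, effort=-4.163 10.786 -3.613 4.146 N·m.
t=0.480 s (step 32): ang=-1.349 -0.818 0.492 -2.611 rad, qd=0.193 -1.869 -1.251 -1.669 rad/s, ee=-0.058 0.298 0.563 m, effort=-5.217 9.927 -3.140 4.437 N·m.
t=0.540 s (step 36): ang=-1.354 -0.922 0.416 -2.702 rad, qd=-0.314 -1.597 -1.239 -1.340 rad/s, ee=-0.089 0.311 0.505 m, effort=-5.010 9.336 -2.342 4.364 N·m.
t=0.600 s (step 40): ang=-1.384 -1.012 0.345 -2.773 rad, qd=-0.637 -1.414 -1.158 -1.037 rad/s, ee=-0.109 0.319 0.458 m, effort=-4.294 9.123 -1.493 3.977 N·m.
t=0.660 s (step 44): ang=-1.427 -1.092 0.278 -2.827 rad, qd=-0.779 -1.260 -1.073 -0.765 rad/s, ee=-0.122 0.324 0.420 m, effort=-3.522 9.072 -0.738 3.449 N·m.
t=0.720 s (step 48): ang=-1.475 -1.163 0.217 -2.866 rad, qd=-0.805 -1.108 -0.969 -0.550 rad/s, ee=-0.128 0.329 0.389 m, effort=-2.847 9.038 -0.122 2.922 N·m.
t=0.780 s (step 52): ang=-1.523 -1.225 0.163 -2.895 rad, qd=-0.761 -0.956 -0.851 -0.393 rad/s, ee=-0.131 0.333 0.365 m, effort=-30.151 51.228 -12.858 3.451 N·m.
t=0.840 s (step 56): ang=-1.597 -1.161 0.071 -2.994 rad, qd=-1.931 2.586 -2.269 -2.540 rad/s, ee=-0.112 0.315 0.362 m, effort=-29.146 37.133 -13.640 4.746 N·m.
t=0.900 s (step 60): ang=-1.780 -0.970 -0.158 -3.161 rad, qd=-4.023 3.217 -5.533 -2.496 rad/s, ee=-0.066 0.290 0.386 m, effort=17.262 5.765 14.852 3.604 N·m.
t=0.960 s (step 64): ang=-1.995 -0.818 -0.409 -3.222 rad, qd=-3.154 2.130 -2.657 0.036 rad/s, ee=0.001 0.275 0.416 m, effort=11.909 8.199 11.800 0.757 N·m.
t=1.020 s (step 68): ang=-2.173 -0.694 -0.515 -3.196 rad, qd=-2.887 2.069 -1.200 0.678 rad/s, ee=0.066 0.235 0.436 m, effort=3.888 8.240 5.511 -0.891 N·m.
t=1.080 s (step 72): ang=-2.358 -0.574 -0.578 -3.156 rad, qd=-3.351 1.866 -1.053 0.609 rad/s, ee=0.114 0.177 0.450 m, effort=1.633 5.845 3.096 -1.901 N·m.
t=1.140 s (step 76): ang=-2.579 -0.475 -0.656 -3.126 rad, qd=-3.962 1.402 -1.629 0.392 rad/s, ee=0.143 0.114 0.459 m, effort=1.842 3.594 3.222 -2.815 N·m.
t=1.200 s (step 80): ang=-2.825 -0.407 -0.774 -3.109 rad, qd=-4.115 0.911 -2.258 0.183 rad/s, ee=0.153 0.056 0.461 m, effort=2.501 1.786 4.461 -3.698 N·m.
t=1.230 s (step 82): ang=-2.947 -0.382 -0.844 -3.106 rad, qd=-3.990 0.723 -2.430 0.058 rad/s, ee=0.153 0.033 0.461 m.


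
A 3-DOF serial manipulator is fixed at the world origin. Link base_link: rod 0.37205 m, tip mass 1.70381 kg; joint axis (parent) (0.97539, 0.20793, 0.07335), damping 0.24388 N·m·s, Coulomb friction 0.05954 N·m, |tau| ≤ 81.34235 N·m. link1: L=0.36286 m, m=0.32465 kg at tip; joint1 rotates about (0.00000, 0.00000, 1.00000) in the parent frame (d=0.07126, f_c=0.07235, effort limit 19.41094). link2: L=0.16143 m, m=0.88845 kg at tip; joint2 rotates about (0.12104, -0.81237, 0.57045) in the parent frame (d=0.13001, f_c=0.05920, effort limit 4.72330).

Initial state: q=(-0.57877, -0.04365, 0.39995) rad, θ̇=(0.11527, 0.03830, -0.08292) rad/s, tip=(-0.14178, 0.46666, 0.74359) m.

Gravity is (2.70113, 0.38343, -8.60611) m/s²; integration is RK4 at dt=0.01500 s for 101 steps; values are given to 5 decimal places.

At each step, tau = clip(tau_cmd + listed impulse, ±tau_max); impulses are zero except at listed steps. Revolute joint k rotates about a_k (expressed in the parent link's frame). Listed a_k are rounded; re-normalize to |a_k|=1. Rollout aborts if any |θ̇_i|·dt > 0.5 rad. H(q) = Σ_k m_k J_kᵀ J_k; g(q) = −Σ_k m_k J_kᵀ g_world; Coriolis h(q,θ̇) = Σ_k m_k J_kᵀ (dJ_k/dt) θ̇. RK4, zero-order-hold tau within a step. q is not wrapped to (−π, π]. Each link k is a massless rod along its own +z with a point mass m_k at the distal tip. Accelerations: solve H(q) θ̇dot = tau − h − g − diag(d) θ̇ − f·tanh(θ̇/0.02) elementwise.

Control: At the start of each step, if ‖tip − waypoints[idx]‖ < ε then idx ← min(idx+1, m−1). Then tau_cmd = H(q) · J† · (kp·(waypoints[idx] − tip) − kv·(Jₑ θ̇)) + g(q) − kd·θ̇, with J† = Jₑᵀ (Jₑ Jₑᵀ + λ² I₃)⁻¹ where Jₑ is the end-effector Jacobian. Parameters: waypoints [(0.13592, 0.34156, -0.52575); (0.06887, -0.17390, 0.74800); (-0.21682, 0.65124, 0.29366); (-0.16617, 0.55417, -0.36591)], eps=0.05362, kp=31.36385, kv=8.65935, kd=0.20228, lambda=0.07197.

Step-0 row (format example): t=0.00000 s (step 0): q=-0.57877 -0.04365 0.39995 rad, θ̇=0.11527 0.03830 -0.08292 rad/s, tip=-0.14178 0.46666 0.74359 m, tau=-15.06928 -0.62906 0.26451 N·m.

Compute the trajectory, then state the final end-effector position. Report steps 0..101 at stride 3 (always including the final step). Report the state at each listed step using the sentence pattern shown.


t=0.04500 s (step 3): q=-0.59272 -0.05057 0.41720 rad, θ̇=-0.69024 -0.13985 0.67720 rad/s, tip=-0.14549 0.47617 0.73606 m, tau=-7.21429 -0.32419 0.14290 N·m.
t=0.09000 s (step 6): q=-0.63728 -0.03978 0.45234 rad, θ̇=-1.23170 -0.11368 0.87035 rad/s, tip=-0.15451 0.50550 0.71269 m, tau=-2.08860 -0.15514 0.17487 N·m.
t=0.13500 s (step 9): q=-0.70208 -0.03393 0.49313 rad, θ̇=-1.60632 -0.19425 0.94489 rad/s, tip=-0.16584 0.54714 0.67638 m, tau=1.52685 -0.00139 0.24357 N·m.
t=0.18000 s (step 12): q=-0.78136 -0.03118 0.53620 rad, θ̇=-1.88627 -0.11334 0.97173 rad/s, tip=-0.17788 0.59532 0.62843 m, tau=4.18955 0.09852 0.31988 N·m.
t=0.22500 s (step 15): q=-0.87140 -0.03074 0.57977 rad, θ̇=-2.09233 -0.18006 0.96385 rad/s, tip=-0.18953 0.64569 0.56959 m, tau=6.36213 0.22211 0.39869 N·m.
t=0.27000 s (step 18): q=-0.96967 -0.03158 0.62212 rad, θ̇=-2.25461 -0.14706 0.91614 rad/s, tip=-0.19992 0.69487 0.50062 m, tau=8.19312 0.32168 0.48011 N·m.
t=0.31500 s (step 21): q=-1.07425 -0.03294 0.66145 rad, θ̇=-2.37560 -0.14033 0.82857 rad/s, tip=-0.20831 0.74011 0.42251 m, tau=9.84178 0.42695 0.56411 N·m.
t=0.36000 s (step 24): q=-1.18343 -0.03432 0.69598 rad, θ̇=-2.45999 -0.12192 0.70304 rad/s, tip=-0.21415 0.77912 0.33662 m, tau=11.35218 0.52860 0.64947 N·m.
t=0.40500 s (step 27): q=-1.29556 -0.03533 0.72416 rad, θ̇=-2.50693 -0.10233 0.54736 rad/s, tip=-0.21702 0.81010 0.24475 m, tau=12.73849 0.62547 0.73335 N·m.
t=0.45000 s (step 30): q=-1.40892 -0.03582 0.74487 rad, θ̇=-2.51511 -0.08471 0.37365 rad/s, tip=-0.21675 0.83176 0.14909 m, tau=13.98186 0.71328 0.81158 N·m.
t=0.49500 s (step 33): q=-1.52175 -0.03585 0.75763 rad, θ̇=-2.48398 -0.07227 0.19636 rad/s, tip=-0.21334 0.84345 0.05210 m, tau=15.04592 0.78742 0.87946 N·m.
t=0.54000 s (step 36): q=-1.63232 -0.03560 0.76259 rad, θ̇=-2.41498 -0.06675 0.03253 rad/s, tip=-0.20704 0.84518 -0.04369 m, tau=15.88949 0.84387 0.93183 N·m.
t=0.58500 s (step 39): q=-1.73905 -0.03542 0.76261 rad, θ̇=-2.31495 -0.07326 -0.00849 rad/s, tip=-0.19846 0.83741 -0.13585 m, tau=16.46308 0.88260 0.93933 N·m.
t=0.63000 s (step 42): q=-1.84068 -0.03550 0.76174 rad, θ̇=-2.18838 -0.07763 -0.02501 rad/s, tip=-0.18840 0.82116 -0.22226 m, tau=16.74754 0.90375 0.93657 N·m.
t=0.67500 s (step 45): q=-1.93612 -0.03564 0.75983 rad, θ̇=-2.04074 -0.07673 -0.05851 rad/s, tip=-0.17734 0.79818 -0.30144 m, tau=16.76900 0.90776 0.93603 N·m.
t=0.72000 s (step 48): q=-2.02457 -0.03564 0.75615 rad, θ̇=-1.87857 -0.07301 -0.10062 rad/s, tip=-0.16568 0.77045 -0.37252 m, tau=16.56473 0.89620 0.93448 N·m.
t=0.76500 s (step 51): q=-2.10553 -0.03541 0.75078 rad, θ̇=-1.70871 -0.06817 -0.13194 rad/s, tip=-0.15385 0.73983 -0.43518 m, tau=16.17383 0.87170 0.92654 N·m.
t=0.81000 s (step 54): q=-2.17880 -0.03489 0.74431 rad, θ̇=-1.53718 -0.06229 -0.14954 rad/s, tip=-0.14225 0.70795 -0.48956 m, tau=15.63856 0.83745 0.91246 N·m.
t=0.85500 s (step 57): q=-2.24440 -0.03401 0.73730 rad, θ̇=-1.36897 -0.05537 -0.15651 rad/s, tip=-0.13120 0.67619 -0.53611 m, tau=15.00275 0.79668 0.89433 N·m.
t=0.90000 s (step 60): q=-2.30260 -0.03272 0.73015 rad, θ̇=-1.20800 -0.04765 -0.15654 rad/s, tip=-0.12090 0.64557 -0.57554 m, tau=14.30781 0.75230 0.87416 N·m.
t=0.94500 s (step 63): q=-2.35376 -0.03103 0.72310 rad, θ̇=-1.05710 -0.03964 -0.15267 rad/s, tip=-0.11149 0.61685 -0.60863 m, tau=13.58983 0.70676 0.85348 N·m.
t=0.99000 s (step 66): q=-2.39841 -0.02893 0.71628 rad, θ̇=-0.91807 -0.03201 -0.14707 rad/s, tip=-0.10301 0.59049 -0.63624 m, tau=12.87808 0.66198 0.83332 N·m.
t=1.03500 s (step 69): q=-2.43707 -0.02651 0.70972 rad, θ̇=-0.79185 -0.02542 -0.14117 rad/s, tip=-0.09546 0.56673 -0.65915 m, tau=12.19460 0.61936 0.81427 N·m.
t=1.08000 s (step 72): q=-2.47035 -0.02387 0.70342 rad, θ̇=-0.67871 -0.02013 -0.13585 rad/s, tip=-0.08880 0.54563 -0.67811 m, tau=11.55459 0.57978 0.79661 N·m.
t=1.12500 s (step 75): q=-2.49882 -0.02108 0.69735 rad, θ̇=-0.57839 -0.01599 -0.13157 rad/s, tip=-0.08297 0.52714 -0.69376 m, tau=10.96723 0.54364 0.78043 N·m.
t=1.17000 s (step 78): q=-2.52305 -0.01821 0.69144 rad, θ̇=-0.49028 -0.01275 -0.12849 rad/s, tip=-0.07788 0.51110 -0.70667 m, tau=10.43701 0.51107 0.76572 N·m.
t=1.21500 s (step 81): q=-2.54356 -0.01530 0.68565 rad, θ̇=-0.41353 -0.01020 -0.12662 rad/s, tip=-0.07345 0.49732 -0.71731 m, tau=9.96485 0.48200 0.75236 N·m.
t=1.26000 s (step 84): q=-2.56085 -0.01237 0.67993 rad, θ̇=-0.34715 -0.00817 -0.12589 rad/s, tip=-0.06961 0.48559 -0.72608 m, tau=9.54925 0.45625 0.74026 N·m.
t=1.30500 s (step 87): q=-2.57535 -0.00942 0.67422 rad, θ̇=-0.29010 -0.00658 -0.12618 rad/s, tip=-0.06627 0.47568 -0.73331 m, tau=9.18701 0.43356 0.72926 N·m.
t=1.35000 s (step 90): q=-2.58748 -0.00644 0.66848 rad, θ̇=-0.24131 -0.00534 -0.12736 rad/s, tip=-0.06336 0.46736 -0.73928 m, tau=8.87399 0.41366 0.71922 N·m.
t=1.39500 s (step 93): q=-2.59757 -0.00344 0.66267 rad, θ̇=-0.19979 -0.00440 -0.12930 rad/s, tip=-0.06082 0.46044 -0.74421 m, tau=8.60553 0.39623 0.71001 N·m.
t=1.44000 s (step 96): q=-2.60595 -0.00040 0.65676 rad, θ̇=-0.16460 -0.00374 -0.13190 rad/s, tip=-0.05858 0.45472 -0.74828 m, tau=8.37685 0.38098 0.70149 N·m.
t=1.48500 s (step 99): q=-2.61286 0.00270 0.65073 rad, θ̇=-0.13490 -0.00289 -0.13506 rad/s, tip=-0.05659 0.45003 -0.75165 m, tau=8.18307 0.36752 0.69355 N·m.
t=1.51500 s (step 101): q=-2.61677 0.00482 0.64662 rad, θ̇=-0.11788 -0.00019 -0.13745 rad/s, tip=-0.05539 0.44740 -0.75358 m.
final tip position (m): -0.05539 0.44740 -0.75358


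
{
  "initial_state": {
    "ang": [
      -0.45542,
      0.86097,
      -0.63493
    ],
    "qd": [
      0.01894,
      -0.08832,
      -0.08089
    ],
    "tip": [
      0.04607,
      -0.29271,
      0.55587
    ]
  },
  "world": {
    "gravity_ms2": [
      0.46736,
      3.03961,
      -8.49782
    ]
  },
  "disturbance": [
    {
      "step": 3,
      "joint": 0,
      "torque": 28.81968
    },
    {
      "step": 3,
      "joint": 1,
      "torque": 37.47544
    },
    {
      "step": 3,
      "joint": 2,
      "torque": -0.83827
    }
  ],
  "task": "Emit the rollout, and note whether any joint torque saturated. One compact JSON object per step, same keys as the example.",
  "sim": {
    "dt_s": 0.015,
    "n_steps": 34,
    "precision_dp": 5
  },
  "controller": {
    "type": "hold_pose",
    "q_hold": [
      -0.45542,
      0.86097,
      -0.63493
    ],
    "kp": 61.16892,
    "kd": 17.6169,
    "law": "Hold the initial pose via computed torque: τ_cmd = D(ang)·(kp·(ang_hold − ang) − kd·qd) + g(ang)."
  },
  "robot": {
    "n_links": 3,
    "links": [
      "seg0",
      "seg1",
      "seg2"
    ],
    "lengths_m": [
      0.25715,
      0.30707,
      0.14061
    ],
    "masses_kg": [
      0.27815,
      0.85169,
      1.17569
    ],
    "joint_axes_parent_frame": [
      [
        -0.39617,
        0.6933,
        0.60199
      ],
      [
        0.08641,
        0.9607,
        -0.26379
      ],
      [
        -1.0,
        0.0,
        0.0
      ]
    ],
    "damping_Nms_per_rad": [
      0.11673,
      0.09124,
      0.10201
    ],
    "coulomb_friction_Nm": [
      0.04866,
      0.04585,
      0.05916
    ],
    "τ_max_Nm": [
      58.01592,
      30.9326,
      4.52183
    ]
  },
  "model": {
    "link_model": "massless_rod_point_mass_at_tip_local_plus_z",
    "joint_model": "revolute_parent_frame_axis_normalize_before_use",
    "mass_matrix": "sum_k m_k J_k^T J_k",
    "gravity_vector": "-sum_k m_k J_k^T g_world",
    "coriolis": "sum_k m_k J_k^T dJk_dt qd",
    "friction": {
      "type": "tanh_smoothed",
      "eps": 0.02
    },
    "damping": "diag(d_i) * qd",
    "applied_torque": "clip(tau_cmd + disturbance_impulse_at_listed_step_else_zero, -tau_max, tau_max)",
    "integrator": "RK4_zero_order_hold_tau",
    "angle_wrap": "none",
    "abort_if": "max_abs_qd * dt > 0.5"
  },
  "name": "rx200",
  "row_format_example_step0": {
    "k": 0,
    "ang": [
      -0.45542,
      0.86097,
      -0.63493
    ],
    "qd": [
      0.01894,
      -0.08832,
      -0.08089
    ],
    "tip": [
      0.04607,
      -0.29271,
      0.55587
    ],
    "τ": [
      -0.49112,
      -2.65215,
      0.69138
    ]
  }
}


{"k":1,"ang":[-0.45531,0.85996,-0.63526],"qd":[0.00338,-0.0527,-0.0052],"tip":[0.04582,-0.29258,0.55607],"\u03c4":[-0.52611,-2.72912,0.68669]}
{"k":2,"ang":[-0.45532,0.85935,-0.63508],"qd":[0.00049,-0.03359,0.00188],"tip":[0.04566,-0.29249,0.55622],"\u03c4":[-0.55832,-2.78955,0.68949]}
{"k":3,"ang":[-0.45532,0.85895,-0.63502],"qd":[0.00054,-0.02113,-0.00542],"tip":[0.04554,-0.29244,0.55631],"\u03c4":[28.2353,30.9326,-0.1447]}
{"k":4,"ang":[-0.45366,0.87262,-0.64118],"qd":[0.22055,1.84445,-0.78248],"tip":[0.04985,-0.29411,0.55281],"\u03c4":[-8.45531,-12.05986,0.87749]}
{"k":5,"ang":[-0.45104,0.89674,-0.6491],"qd":[0.12921,1.37244,-0.28499],"tip":[0.05739,-0.29688,0.54674],"\u03c4":[-6.81824,-10.14394,0.75951]}
{"k":6,"ang":[-0.44953,0.91445,-0.65136],"qd":[0.07121,0.98953,-0.0244],"tip":[0.0629,-0.29878,0.54247],"\u03c4":[-5.51362,-8.63608,0.69306]}
{"k":7,"ang":[-0.44867,0.92695,-0.65117],"qd":[0.04783,0.6733,0.01799],"tip":[0.06679,-0.30004,0.53955],"\u03c4":[-4.47778,-7.4464,0.67088]}
{"k":8,"ang":[-0.44804,0.93517,-0.65108],"qd":[0.03069,0.42908,0.02908],"tip":[0.06936,-0.30085,0.53761],"\u03c4":[-3.65688,-6.50459,0.66189]}
{"k":9,"ang":[-0.44763,0.94016,-0.65092],"qd":[0.01779,0.24218,0.02858],"tip":[0.07094,-0.30133,0.53642],"\u03c4":[-3.00899,-5.75908,0.65894]}
{"k":10,"ang":[-0.44738,0.94269,-0.6508],"qd":[0.00817,0.1004,0.02456],"tip":[0.07176,-0.30156,0.53583],"\u03c4":[-2.50021,-5.16871,0.65865]}
{"k":11,"ang":[-0.44727,0.94336,-0.65073],"qd":[0.00032,-0.00451,0.02379],"tip":[0.07201,-0.3016,0.53568],"\u03c4":[-2.10244,-4.70483,0.65934]}
{"k":12,"ang":[-0.44728,0.94271,-0.6506],"qd":[-0.00777,-0.07603,0.03046],"tip":[0.07184,-0.30152,0.53585],"\u03c4":[-1.79312,-4.35655,0.66147]}
{"k":13,"ang":[-0.44738,0.94114,-0.65043],"qd":[-0.01236,-0.12854,0.02822],"tip":[0.07138,-0.30135,0.53624],"\u03c4":[-1.55279,-4.08257,0.66464]}
{"k":14,"ang":[-0.44755,0.93889,-0.65029],"qd":[-0.01557,-0.16561,0.02726],"tip":[0.0707,-0.30112,0.5368],"\u03c4":[-1.36519,-3.86534,0.6673]}
{"k":15,"ang":[-0.44775,0.93618,-0.65015],"qd":[-0.01768,-0.19081,0.02662],"tip":[0.06988,-0.30085,0.53746],"\u03c4":[-1.21843,-3.69307,0.66973]}
{"k":16,"ang":[-0.44798,0.93317,-0.65003],"qd":[-0.019,-0.20683,0.02619],"tip":[0.06895,-0.30054,0.5382],"\u03c4":[-1.10341,-3.5564,0.67201]}
{"k":17,"ang":[-0.44823,0.92996,-0.6499],"qd":[-0.01973,-0.21582,0.02591],"tip":[0.06796,-0.30022,0.53897],"\u03c4":[-1.01315,-3.44793,0.67419]}
{"k":18,"ang":[-0.44848,0.92666,-0.64978],"qd":[-0.02006,-0.21948,0.02574],"tip":[0.06694,-0.29988,0.53976],"\u03c4":[-0.94225,-3.36182,0.67629]}
{"k":19,"ang":[-0.44874,0.92333,-0.64966],"qd":[-0.02008,-0.21912,0.02565],"tip":[0.06591,-0.29954,0.54056],"\u03c4":[-0.88653,-3.29342,0.67833]}
{"k":20,"ang":[-0.44899,0.92003,-0.64953],"qd":[-0.0199,-0.21579,0.02562],"tip":[0.06489,-0.29921,0.54135],"\u03c4":[-0.84271,-3.23906,0.68031]}
{"k":21,"ang":[-0.44925,0.9168,-0.64941],"qd":[-0.01958,-0.21029,0.02562],"tip":[0.06388,-0.29888,0.54211],"\u03c4":[-0.80824,-3.19583,0.68222]}
{"k":22,"ang":[-0.44949,0.91366,-0.64929],"qd":[-0.01916,-0.20327,0.02566],"tip":[0.06289,-0.29855,0.54286],"\u03c4":[-0.78114,-3.16143,0.68406]}
{"k":23,"ang":[-0.44973,0.91064,-0.64917],"qd":[-0.01868,-0.19521,0.02571],"tip":[0.06194,-0.29824,0.54357],"\u03c4":[-0.75983,-3.13402,0.68583]}
{"k":24,"ang":[-0.44996,0.90774,-0.64905],"qd":[-0.01816,-0.1865,0.02577],"tip":[0.06103,-0.29794,0.54425],"\u03c4":[-0.74309,-3.11218,0.68752]}
{"k":25,"ang":[-0.45019,0.90497,-0.64893],"qd":[-0.01762,-0.17741,0.02584],"tip":[0.06016,-0.29766,0.5449],"\u03c4":[-0.72995,-3.09474,0.68913]}
{"k":26,"ang":[-0.4504,0.90234,-0.64881],"qd":[-0.01707,-0.16818,0.02592],"tip":[0.05932,-0.29739,0.54551],"\u03c4":[-0.71965,-3.0808,0.69066]}
{"k":27,"ang":[-0.45061,0.89985,-0.64869],"qd":[-0.01653,-0.15896,0.02601],"tip":[0.05853,-0.29713,0.54609],"\u03c4":[-0.71159,-3.06965,0.69211]}
{"k":28,"ang":[-0.45081,0.89749,-0.64857],"qd":[-0.01599,-0.14988,0.02609],"tip":[0.05778,-0.29688,0.54663],"\u03c4":[-0.7053,-3.06071,0.69346]}
{"k":29,"ang":[-0.451,0.89527,-0.64845],"qd":[-0.01546,-0.14103,0.02618],"tip":[0.05707,-0.29665,0.54715],"\u03c4":[-0.70041,-3.05353,0.69474]}
{"k":30,"ang":[-0.45118,0.89318,-0.64832],"qd":[-0.01495,-0.13247,0.02626],"tip":[0.05639,-0.29644,0.54763],"\u03c4":[-0.69663,-3.04776,0.69593]}
{"k":31,"ang":[-0.45135,0.89122,-0.6482],"qd":[-0.01446,-0.12425,0.02634],"tip":[0.05576,-0.29623,0.54808],"\u03c4":[-0.69371,-3.0431,0.69704]}
{"k":32,"ang":[-0.45152,0.88937,-0.64807],"qd":[-0.01398,-0.11638,0.02642],"tip":[0.05516,-0.29604,0.54851],"\u03c4":[-0.69148,-3.03934,0.69807]}
{"k":33,"ang":[-0.45168,0.88764,-0.64795],"qd":[-0.01352,-0.10889,0.02649],"tip":[0.0546,-0.29586,0.54891],"\u03c4":[-0.68978,-3.03629,0.69903]}
{"k":34,"ang":[-0.45183,0.88602,-0.64782],"qd":[-0.01308,-0.10178,0.02656],"tip":[0.05408,-0.29569,0.54928]}
{"summary": "any joint saturated: yes"}


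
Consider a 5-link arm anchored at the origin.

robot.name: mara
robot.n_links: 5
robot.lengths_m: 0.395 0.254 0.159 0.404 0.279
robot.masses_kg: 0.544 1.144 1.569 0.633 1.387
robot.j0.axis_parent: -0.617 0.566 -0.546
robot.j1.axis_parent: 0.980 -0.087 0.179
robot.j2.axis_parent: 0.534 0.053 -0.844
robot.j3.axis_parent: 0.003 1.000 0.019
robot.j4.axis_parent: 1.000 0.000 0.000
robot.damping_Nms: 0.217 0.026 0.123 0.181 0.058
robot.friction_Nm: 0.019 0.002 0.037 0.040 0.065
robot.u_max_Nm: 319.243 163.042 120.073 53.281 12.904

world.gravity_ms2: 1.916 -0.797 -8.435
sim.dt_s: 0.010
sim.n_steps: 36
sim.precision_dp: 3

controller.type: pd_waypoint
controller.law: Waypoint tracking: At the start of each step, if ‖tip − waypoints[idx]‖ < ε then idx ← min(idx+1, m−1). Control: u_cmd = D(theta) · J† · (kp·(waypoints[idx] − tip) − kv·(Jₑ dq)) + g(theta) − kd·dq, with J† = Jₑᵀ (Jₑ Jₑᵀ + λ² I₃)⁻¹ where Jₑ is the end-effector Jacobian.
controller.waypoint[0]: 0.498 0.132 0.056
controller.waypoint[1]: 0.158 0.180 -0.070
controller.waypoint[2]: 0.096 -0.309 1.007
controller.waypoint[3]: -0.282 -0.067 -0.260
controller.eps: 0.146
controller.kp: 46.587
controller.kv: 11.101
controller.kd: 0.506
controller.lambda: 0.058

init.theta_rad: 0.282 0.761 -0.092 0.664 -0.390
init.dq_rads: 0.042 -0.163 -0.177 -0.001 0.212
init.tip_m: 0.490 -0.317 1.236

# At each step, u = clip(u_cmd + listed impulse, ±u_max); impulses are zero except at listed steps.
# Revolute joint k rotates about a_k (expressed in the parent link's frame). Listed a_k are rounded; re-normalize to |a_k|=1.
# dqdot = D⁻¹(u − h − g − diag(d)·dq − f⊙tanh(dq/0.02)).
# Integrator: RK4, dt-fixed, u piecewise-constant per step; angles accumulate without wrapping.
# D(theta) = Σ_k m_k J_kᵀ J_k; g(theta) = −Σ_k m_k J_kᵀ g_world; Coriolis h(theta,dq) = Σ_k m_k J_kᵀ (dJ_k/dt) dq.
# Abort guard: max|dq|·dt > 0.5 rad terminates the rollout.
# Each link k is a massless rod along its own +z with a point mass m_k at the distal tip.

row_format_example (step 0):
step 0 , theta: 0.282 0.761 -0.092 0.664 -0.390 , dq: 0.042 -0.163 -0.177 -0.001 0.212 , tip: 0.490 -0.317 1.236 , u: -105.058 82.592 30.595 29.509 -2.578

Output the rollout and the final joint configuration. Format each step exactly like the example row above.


step 1 , theta: 0.277 0.763 -0.097 0.674 -0.398 , dq: -1.112 0.619 -0.804 1.982 -1.781 , tip: 0.490 -0.314 1.234 , u: -92.603 71.468 26.650 24.796 -1.543
step 2 , theta: 0.260 0.773 -0.108 0.703 -0.422 , dq: -2.175 1.210 -1.321 3.785 -2.933 , tip: 0.491 -0.310 1.228 , u: -76.079 57.663 21.972 21.164 -1.085
step 3 , theta: 0.234 0.786 -0.122 0.748 -0.454 , dq: -3.155 1.493 -1.481 5.355 -3.418 , tip: 0.492 -0.305 1.217 , u: -58.230 43.129 16.905 18.319 -0.956
step 4 , theta: 0.198 0.801 -0.136 0.808 -0.488 , dq: -4.039 1.464 -1.244 6.635 -3.389 , tip: 0.492 -0.299 1.202 , u: -41.416 29.576 11.901 16.008 -0.987
step 5 , theta: 0.154 0.814 -0.145 0.879 -0.521 , dq: -4.808 1.185 -0.689 7.588 -2.991 , tip: 0.492 -0.293 1.183 , u: -26.919 17.970 7.290 14.020 -1.072
step 6 , theta: 0.102 0.824 -0.149 0.959 -0.547 , dq: -5.445 0.741 0.058 8.215 -2.352 , tip: 0.492 -0.287 1.161 , u: -15.044 8.569 3.227 12.196 -1.167
step 7 , theta: 0.045 0.829 -0.144 1.043 -0.567 , dq: -5.938 0.220 0.876 8.549 -1.565 , tip: 0.490 -0.280 1.135 , u: -5.548 1.212 -0.258 10.426 -1.269
step 8 , theta: -0.016 0.828 -0.131 1.129 -0.578 , dq: -6.285 -0.320 1.684 8.636 -0.722 , tip: 0.489 -0.273 1.108 , u: 2.054 -4.461 -3.224 8.649 -1.387
step 9 , theta: -0.080 0.823 -0.111 1.214 -0.581 , dq: -6.489 -0.831 2.422 8.528 0.115 , tip: 0.487 -0.265 1.078 , u: 8.253 -8.825 -5.742 6.840 -1.537
step 10 , theta: -0.145 0.812 -0.083 1.298 -0.576 , dq: -6.556 -1.284 3.066 8.273 0.870 , tip: 0.484 -0.257 1.046 , u: 13.517 -12.233 -7.883 5.007 -1.709
step 11 , theta: -0.210 0.797 -0.050 1.379 -0.564 , dq: -6.498 -1.653 3.574 7.922 1.574 , tip: 0.482 -0.249 1.013 , u: 18.033 -14.897 -9.708 3.171 -1.956
step 12 , theta: -0.274 0.779 -0.012 1.457 -0.545 , dq: -6.331 -1.934 3.950 7.510 2.198 , tip: 0.478 -0.241 0.979 , u: 22.022 -17.014 -11.266 1.370 -2.273
step 13 , theta: -0.336 0.759 0.029 1.529 -0.521 , dq: -6.071 -2.127 4.205 7.067 2.726 , tip: 0.475 -0.232 0.944 , u: 25.626 -18.722 -12.593 -0.356 -2.649
step 14 , theta: -0.395 0.737 0.072 1.598 -0.491 , dq: -5.734 -2.240 4.357 6.615 3.148 , tip: 0.471 -0.223 0.908 , u: 28.910 -20.105 -13.713 -1.971 -3.068
step 15 , theta: -0.451 0.715 0.116 1.662 -0.458 , dq: -5.334 -2.281 4.427 6.169 3.464 , tip: 0.467 -0.214 0.873 , u: 31.882 -21.206 -14.641 -3.441 -3.515
step 16 , theta: -0.502 0.692 0.160 1.721 -0.423 , dq: -4.885 -2.259 4.433 5.740 3.679 , tip: 0.463 -0.205 0.837 , u: 34.502 -22.034 -15.386 -4.744 -3.974
step 17 , theta: -0.548 0.670 0.204 1.776 -0.385 , dq: -4.396 -2.184 4.394 5.332 3.803 , tip: 0.458 -0.196 0.802 , u: 36.697 -22.579 -15.954 -5.865 -4.429
step 18 , theta: -0.590 0.648 0.248 1.828 -0.347 , dq: -3.878 -2.062 4.324 4.947 3.851 , tip: 0.453 -0.186 0.767 , u: 38.378 -22.820 -16.351 -6.794 -4.870
step 19 , theta: -0.626 0.629 0.291 1.875 -0.309 , dq: -3.340 -1.898 4.236 4.585 3.837 , tip: 0.449 -0.177 0.732 , u: 39.462 -22.740 -16.581 -7.532 -5.289
step 20 , theta: -0.656 0.611 0.333 1.920 -0.271 , dq: -2.790 -1.697 4.139 4.244 3.775 , tip: 0.444 -0.168 0.699 , u: 39.890 -22.338 -16.656 -8.081 -5.678
step 21 , theta: -0.681 0.595 0.373 1.960 -0.234 , dq: -2.236 -1.464 4.040 3.919 3.679 , tip: 0.439 -0.159 0.666 , u: 39.643 -21.632 -16.591 -8.450 -6.033
step 22 , theta: -0.701 0.581 0.413 1.998 -0.198 , dq: -1.685 -1.203 3.943 3.607 3.560 , tip: 0.434 -0.151 0.634 , u: 38.747 -20.663 -16.406 -8.644 -6.352
step 23 , theta: -0.715 0.571 0.452 2.033 -0.163 , dq: -1.144 -0.919 3.851 3.305 3.427 , tip: 0.429 -0.142 0.604 , u: 37.271 -19.491 -16.123 -8.674 -6.632
step 24 , theta: -0.724 0.563 0.491 2.064 -0.130 , dq: -0.619 -0.618 3.764 3.010 3.287 , tip: 0.424 -0.134 0.574 , u: 35.315 -18.180 -15.764 -8.548 -6.872
step 25 , theta: -0.728 0.559 0.528 2.093 -0.097 , dq: -0.117 -0.305 3.679 2.719 3.145 , tip: 0.420 -0.125 0.546 , u: 32.995 -16.799 -15.348 -8.276 -7.070
step 26 , theta: -0.726 0.557 0.564 2.119 -0.067 , dq: 0.357 0.011 3.594 2.434 3.004 , tip: 0.415 -0.117 0.518 , u: 30.435 -15.407 -14.893 -7.869 -7.225
step 27 , theta: -0.721 0.559 0.600 2.141 -0.038 , dq: 0.800 0.325 3.505 2.153 2.865 , tip: 0.411 -0.110 0.492 , u: 27.741 -14.053 -14.410 -7.340 -7.336
step 28 , theta: -0.711 0.563 0.635 2.162 -0.010 , dq: 1.209 0.630 3.406 1.880 2.728 , tip: 0.407 -0.102 0.467 , u: 25.007 -12.774 -13.908 -6.706 -7.401
step 29 , theta: -0.697 0.571 0.668 2.179 0.017 , dq: 1.582 0.922 3.294 1.616 2.591 , tip: 0.404 -0.095 0.444 , u: 22.311 -11.598 -13.393 -5.984 -7.419
step 30 , theta: -0.679 0.582 0.701 2.194 0.042 , dq: 1.919 1.195 3.166 1.365 2.453 , tip: 0.400 -0.088 0.421 , u: 19.718 -10.542 -12.871 -5.193 -7.390
step 31 , theta: -0.658 0.595 0.732 2.206 0.066 , dq: 2.219 1.445 3.022 1.131 2.312 , tip: 0.397 -0.081 0.400 , u: 17.271 -9.615 -12.345 -4.355 -7.314
step 32 , theta: -0.635 0.611 0.761 2.217 0.088 , dq: 2.483 1.669 2.861 0.916 2.166 , tip: 0.395 -0.075 0.380 , u: 15.004 -8.821 -11.819 -3.488 -7.194
step 33 , theta: -0.609 0.628 0.789 2.225 0.109 , dq: 2.712 1.864 2.687 0.723 2.014 , tip: 0.392 -0.068 0.361 , u: 12.934 -8.157 -11.297 -2.614 -7.032
step 34 , theta: -0.581 0.648 0.815 2.231 0.128 , dq: 2.908 2.030 2.503 0.554 1.857 , tip: 0.390 -0.062 0.343 , u: 11.068 -7.615 -10.782 -1.748 -6.833
step 35 , theta: -0.551 0.669 0.839 2.236 0.146 , dq: 3.073 2.166 2.312 0.410 1.696 , tip: 0.388 -0.056 0.326 , u: 9.403 -7.187 -10.275 -0.907 -6.602
step 36 , theta: -0.519 0.691 0.861 2.240 0.162 , dq: 3.209 2.272 2.120 0.291 1.531 , tip: 0.387 -0.051 0.311
final theta (rad): -0.519 0.691 0.861 2.240 0.162


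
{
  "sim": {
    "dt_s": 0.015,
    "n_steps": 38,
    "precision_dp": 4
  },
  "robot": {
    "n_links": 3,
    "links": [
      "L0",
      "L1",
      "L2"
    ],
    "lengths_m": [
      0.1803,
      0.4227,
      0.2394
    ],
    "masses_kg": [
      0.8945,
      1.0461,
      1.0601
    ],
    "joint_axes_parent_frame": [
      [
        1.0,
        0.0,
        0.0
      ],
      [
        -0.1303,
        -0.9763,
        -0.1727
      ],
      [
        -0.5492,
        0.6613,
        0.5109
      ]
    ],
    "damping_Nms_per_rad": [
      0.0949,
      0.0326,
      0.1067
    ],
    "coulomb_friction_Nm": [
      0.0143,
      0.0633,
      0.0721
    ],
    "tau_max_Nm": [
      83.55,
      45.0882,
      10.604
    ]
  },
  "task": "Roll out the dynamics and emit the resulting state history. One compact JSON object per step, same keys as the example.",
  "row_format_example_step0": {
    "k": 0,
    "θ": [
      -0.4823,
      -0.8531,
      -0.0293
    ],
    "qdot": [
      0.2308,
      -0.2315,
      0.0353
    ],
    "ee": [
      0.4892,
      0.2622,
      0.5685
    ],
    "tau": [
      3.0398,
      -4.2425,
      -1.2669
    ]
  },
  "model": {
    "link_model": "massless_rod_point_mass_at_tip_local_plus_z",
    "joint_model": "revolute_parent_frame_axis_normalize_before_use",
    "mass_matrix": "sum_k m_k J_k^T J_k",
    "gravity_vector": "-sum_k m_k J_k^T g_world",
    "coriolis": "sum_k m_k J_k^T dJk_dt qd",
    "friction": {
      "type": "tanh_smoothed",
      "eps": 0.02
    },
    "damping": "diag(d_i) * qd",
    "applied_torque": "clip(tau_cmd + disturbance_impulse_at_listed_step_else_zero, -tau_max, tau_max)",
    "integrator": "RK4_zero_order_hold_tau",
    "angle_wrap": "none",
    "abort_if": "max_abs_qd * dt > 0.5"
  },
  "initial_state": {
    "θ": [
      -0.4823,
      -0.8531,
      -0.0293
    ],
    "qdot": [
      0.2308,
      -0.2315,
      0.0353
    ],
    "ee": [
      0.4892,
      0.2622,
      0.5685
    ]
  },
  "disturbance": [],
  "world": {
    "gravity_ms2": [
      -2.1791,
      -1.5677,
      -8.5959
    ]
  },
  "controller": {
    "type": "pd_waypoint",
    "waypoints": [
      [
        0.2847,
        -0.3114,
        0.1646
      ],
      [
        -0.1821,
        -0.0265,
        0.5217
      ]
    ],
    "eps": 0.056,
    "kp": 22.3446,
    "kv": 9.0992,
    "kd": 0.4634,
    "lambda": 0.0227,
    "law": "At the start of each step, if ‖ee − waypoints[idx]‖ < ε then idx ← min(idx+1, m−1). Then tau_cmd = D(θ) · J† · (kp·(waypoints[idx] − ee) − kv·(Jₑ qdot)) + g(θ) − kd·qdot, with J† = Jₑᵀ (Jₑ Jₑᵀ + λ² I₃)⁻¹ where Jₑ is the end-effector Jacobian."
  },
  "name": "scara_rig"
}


{"k":1,"\u03b8":[-0.4806,-0.8601,-0.0409],"qdot":[0.0039,-0.7016,-1.5365],"ee":[0.4912,0.2588,0.5676],"tau":[0.81,-4.2013,-0.5113]}
{"k":2,"\u03b8":[-0.482,-0.8736,-0.0716],"qdot":[-0.1853,-1.0908,-2.5453],"ee":[0.4939,0.254,0.566],"tau":[-2.2993,-5.1999,-0.1251]}
{"k":3,"\u03b8":[-0.4869,-0.8933,-0.1186],"qdot":[-0.4622,-1.5389,-3.7004],"ee":[0.4974,0.2486,0.563],"tau":[-4.0781,-5.8136,0.2542]}
{"k":4,"\u03b8":[-0.4961,-0.9199,-0.182],"qdot":[-0.7613,-2.002,-4.7477],"ee":[0.5015,0.2428,0.5582],"tau":[-3.1605,-4.9148,0.4982]}
{"k":5,"\u03b8":[-0.509,-0.9526,-0.2569],"qdot":[-0.9597,-2.366,-5.2276],"ee":[0.5062,0.2371,0.5512],"tau":[-0.4457,-2.6802,0.4256]}
{"k":6,"\u03b8":[-0.5237,-0.9897,-0.3341],"qdot":[-1.0126,-2.5755,-5.071],"ee":[0.5113,0.2315,0.5417],"tau":[2.2237,-0.1844,0.0701]}
{"k":7,"\u03b8":[-0.5385,-1.029,-0.4064],"qdot":[-0.9661,-2.6693,-4.5945],"ee":[0.5171,0.2259,0.5303],"tau":[4.0691,1.9539,-0.3749]}
{"k":8,"\u03b8":[-0.5523,-1.0692,-0.4713],"qdot":[-0.8717,-2.7022,-4.0733],"ee":[0.5234,0.2201,0.5174],"tau":[5.1373,3.6486,-0.7721]}
{"k":9,"\u03b8":[-0.5645,-1.1098,-0.5289],"qdot":[-0.7566,-2.7064,-3.6189],"ee":[0.53,0.2139,0.5035],"tau":[5.6577,4.9853,-1.0808]}
{"k":10,"\u03b8":[-0.5749,-1.1503,-0.5803],"qdot":[-0.6313,-2.6955,-3.2504],"ee":[0.5367,0.207,0.489],"tau":[5.8201,6.0578,-1.3072]}
{"k":11,"\u03b8":[-0.5834,-1.1905,-0.6268],"qdot":[-0.4997,-2.6747,-2.956],"ee":[0.5433,0.1995,0.4742],"tau":[5.7519,6.9364,-1.4697]}
{"k":12,"\u03b8":[-0.5899,-1.2304,-0.6693],"qdot":[-0.3633,-2.6462,-2.719],"ee":[0.5497,0.1912,0.4592],"tau":[5.5357,7.6696,-1.5858]}
{"k":13,"\u03b8":[-0.5943,-1.2698,-0.7086],"qdot":[-0.2228,-2.6109,-2.5253],"ee":[0.5557,0.1822,0.4443],"tau":[5.2253,8.2909,-1.6689]}
{"k":14,"\u03b8":[-0.5966,-1.3087,-0.7452],"qdot":[-0.0787,-2.5696,-2.3644],"ee":[0.5613,0.1725,0.4296],"tau":[4.8569,8.8237,-1.7284]}
{"k":15,"\u03b8":[-0.5967,-1.3469,-0.7796],"qdot":[0.0682,-2.5227,-2.2295],"ee":[0.5664,0.1622,0.415],"tau":[4.4568,9.2847,-1.7708]}
{"k":16,"\u03b8":[-0.5946,-1.3843,-0.8122],"qdot":[0.217,-2.4708,-2.1152],"ee":[0.5709,0.1515,0.4007],"tau":[4.0433,9.6859,-1.8008]}
{"k":17,"\u03b8":[-0.5902,-1.4209,-0.8431],"qdot":[0.3684,-2.4138,-2.0164],"ee":[0.5749,0.1403,0.3868],"tau":[3.6253,10.036,-1.8223]}
{"k":18,"\u03b8":[-0.5836,-1.4567,-0.8727],"qdot":[0.5215,-2.3523,-1.9308],"ee":[0.5784,0.1287,0.3732],"tau":[3.2117,10.3416,-1.8374]}
{"k":19,"\u03b8":[-0.5746,-1.4915,-0.9011],"qdot":[0.6757,-2.2865,-1.8564],"ee":[0.5812,0.1169,0.3599],"tau":[2.8088,10.6076,-1.8476]}
{"k":20,"\u03b8":[-0.5633,-1.5252,-0.9284],"qdot":[0.8299,-2.2167,-1.7918],"ee":[0.5835,0.105,0.347],"tau":[2.4214,10.8377,-1.8539]}
{"k":21,"\u03b8":[-0.5498,-1.5579,-0.9548],"qdot":[0.9829,-2.1432,-1.7355],"ee":[0.5853,0.0929,0.3345],"tau":[2.0529,11.0347,-1.8572]}
{"k":22,"\u03b8":[-0.5339,-1.5895,-0.9805],"qdot":[1.1332,-2.0664,-1.6863],"ee":[0.5865,0.0809,0.3224],"tau":[1.7057,11.2006,-1.8581]}
{"k":23,"\u03b8":[-0.5159,-1.6199,-1.0054],"qdot":[1.2792,-1.9866,-1.6431],"ee":[0.5873,0.0691,0.3107],"tau":[1.3816,11.3371,-1.8571]}
{"k":24,"\u03b8":[-0.4957,-1.6491,-1.0298],"qdot":[1.4191,-1.904,-1.6046],"ee":[0.5876,0.0574,0.2993],"tau":[1.0819,11.4453,-1.8547]}
{"k":25,"\u03b8":[-0.4734,-1.677,-1.0536],"qdot":[1.5509,-1.8191,-1.5699],"ee":[0.5874,0.0459,0.2884],"tau":[0.8073,11.5262,-1.8511]}
{"k":26,"\u03b8":[-0.4493,-1.7036,-1.0768],"qdot":[1.6726,-1.7323,-1.5378],"ee":[0.587,0.0348,0.2778],"tau":[0.5582,11.5807,-1.8467]}
{"k":27,"\u03b8":[-0.4234,-1.7289,-1.0997],"qdot":[1.7824,-1.644,-1.5074],"ee":[0.5861,0.0241,0.2676],"tau":[0.3343,11.6096,-1.8415]}
{"k":28,"\u03b8":[-0.3959,-1.7529,-1.1221],"qdot":[1.8788,-1.5548,-1.478],"ee":[0.585,0.0139,0.2578],"tau":[0.1352,11.6137,-1.8357]}
{"k":29,"\u03b8":[-0.3671,-1.7756,-1.144],"qdot":[1.9606,-1.4651,-1.4489],"ee":[0.5836,0.0042,0.2484],"tau":[-0.0401,11.5937,-1.8293]}
{"k":30,"\u03b8":[-0.3372,-1.7969,-1.1655],"qdot":[2.027,-1.3755,-1.4198],"ee":[0.5821,-0.005,0.2394],"tau":[-0.193,11.5507,-1.8222]}
{"k":31,"\u03b8":[-0.3065,-1.8168,-1.1866],"qdot":[2.0781,-1.2866,-1.3905],"ee":[0.5803,-0.0137,0.2308],"tau":[-0.3253,11.4857,-1.8143]}
{"k":32,"\u03b8":[-0.275,-1.8355,-1.2072],"qdot":[2.1142,-1.1987,-1.361],"ee":[0.5784,-0.0218,0.2227],"tau":[-0.4391,11.3998,-1.8053]}
{"k":33,"\u03b8":[-0.2432,-1.8528,-1.2274],"qdot":[2.1363,-1.1125,-1.3317],"ee":[0.5764,-0.0294,0.215],"tau":[-0.5368,11.2944,-1.795]}
{"k":34,"\u03b8":[-0.211,-1.8689,-1.2472],"qdot":[2.1458,-1.0284,-1.3027],"ee":[0.5743,-0.0365,0.2078],"tau":[-0.6209,11.1708,-1.7832]}
{"k":35,"\u03b8":[-0.1789,-1.8837,-1.2665],"qdot":[2.1443,-0.9467,-1.2746],"ee":[0.5722,-0.0431,0.201],"tau":[-0.6939,11.0306,-1.7697]}
{"k":36,"\u03b8":[-0.1468,-1.8973,-1.2854],"qdot":[2.1335,-0.8677,-1.2478],"ee":[0.57,-0.0492,0.1947],"tau":[-0.7583,10.8753,-1.7542]}
{"k":37,"\u03b8":[-0.1149,-1.9098,-1.304],"qdot":[2.1153,-0.7917,-1.2224],"ee":[0.5679,-0.0548,0.1889],"tau":[-0.8163,10.7065,-1.7369]}
{"k":38,"\u03b8":[-0.0834,-1.9211,-1.3221],"qdot":[2.0911,-0.7188,-1.1988],"ee":[0.5657,-0.0602,0.1835]}
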